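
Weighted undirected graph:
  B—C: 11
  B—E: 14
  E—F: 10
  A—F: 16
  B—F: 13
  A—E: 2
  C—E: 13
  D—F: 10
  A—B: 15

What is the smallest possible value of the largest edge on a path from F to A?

10

Some routes from F to A:
F-E-A: max(10, 2) = 10
F-B-E-A: max(13, 14, 2) = 14
F-E-C-B-A: max(10, 13, 11, 15) = 15
F-B-C-E-A: max(13, 11, 13, 2) = 13
Smallest bottleneck: 10.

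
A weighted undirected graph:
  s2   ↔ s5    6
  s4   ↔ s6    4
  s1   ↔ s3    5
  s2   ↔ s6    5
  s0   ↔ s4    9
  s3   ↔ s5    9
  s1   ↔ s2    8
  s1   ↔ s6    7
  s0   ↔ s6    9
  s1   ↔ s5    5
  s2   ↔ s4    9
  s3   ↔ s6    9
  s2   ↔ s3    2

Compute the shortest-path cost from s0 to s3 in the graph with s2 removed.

Paths from s0 to s3 avoiding s2:
s0 -> s6 -> s1 -> s5 -> s3: 9 + 7 + 5 + 9 = 30
s0 -> s4 -> s6 -> s1 -> s3: 9 + 4 + 7 + 5 = 25
s0 -> s4 -> s6 -> s3: 9 + 4 + 9 = 22
s0 -> s6 -> s3: 9 + 9 = 18
s0 -> s4 -> s6 -> s1 -> s5 -> s3: 9 + 4 + 7 + 5 + 9 = 34
s0 -> s6 -> s1 -> s3: 9 + 7 + 5 = 21
The minimum is 18.

18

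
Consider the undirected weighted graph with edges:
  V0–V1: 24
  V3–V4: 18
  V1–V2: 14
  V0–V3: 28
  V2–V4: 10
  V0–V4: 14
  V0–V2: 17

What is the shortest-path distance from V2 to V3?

A few of the V2→V3 routes:
V2 -> V0 -> V3: 17 + 28 = 45
V2 -> V0 -> V4 -> V3: 17 + 14 + 18 = 49
V2 -> V4 -> V3: 10 + 18 = 28
Best route has total 28.

28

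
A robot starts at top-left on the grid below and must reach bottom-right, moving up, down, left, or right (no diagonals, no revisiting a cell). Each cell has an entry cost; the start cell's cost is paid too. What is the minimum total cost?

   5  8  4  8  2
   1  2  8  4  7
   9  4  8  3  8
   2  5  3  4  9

Best path: (0,0) -> (1,0) -> (1,1) -> (2,1) -> (3,1) -> (3,2) -> (3,3) -> (3,4)
Cost: 5 + 1 + 2 + 4 + 5 + 3 + 4 + 9 = 33

33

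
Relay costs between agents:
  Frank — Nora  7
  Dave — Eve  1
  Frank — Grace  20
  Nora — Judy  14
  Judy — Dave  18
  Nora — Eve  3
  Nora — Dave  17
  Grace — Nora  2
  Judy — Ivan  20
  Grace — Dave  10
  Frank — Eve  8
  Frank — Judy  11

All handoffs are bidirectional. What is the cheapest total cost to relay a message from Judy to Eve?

17

Comparing a few candidate routes:
Judy-Frank-Nora-Eve: 11 + 7 + 3 = 21
Judy-Frank-Eve: 11 + 8 = 19
Judy-Nora-Eve: 14 + 3 = 17
Judy-Dave-Eve: 18 + 1 = 19
Judy-Nora-Grace-Dave-Eve: 14 + 2 + 10 + 1 = 27
Shortest: 17.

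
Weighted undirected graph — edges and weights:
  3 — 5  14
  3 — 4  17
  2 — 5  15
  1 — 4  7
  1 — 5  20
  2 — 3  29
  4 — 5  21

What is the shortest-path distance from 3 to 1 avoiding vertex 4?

34

Candidate routes:
3 - 2 - 5 - 1: 29 + 15 + 20 = 64
3 - 5 - 1: 14 + 20 = 34
Best route has total 34.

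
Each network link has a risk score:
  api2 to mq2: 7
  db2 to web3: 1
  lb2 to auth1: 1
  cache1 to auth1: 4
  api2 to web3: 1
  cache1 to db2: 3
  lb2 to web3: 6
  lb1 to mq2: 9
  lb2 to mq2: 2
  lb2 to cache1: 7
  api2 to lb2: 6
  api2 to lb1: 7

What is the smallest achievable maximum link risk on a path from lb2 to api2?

Candidate routes:
lb2 -> web3 -> api2: max(6, 1) = 6
lb2 -> api2: max(6) = 6
lb2 -> auth1 -> cache1 -> db2 -> web3 -> api2: max(1, 4, 3, 1, 1) = 4
lb2 -> cache1 -> db2 -> web3 -> api2: max(7, 3, 1, 1) = 7
lb2 -> mq2 -> lb1 -> api2: max(2, 9, 7) = 9
lb2 -> mq2 -> api2: max(2, 7) = 7
The minimum achievable maximum is 4.

4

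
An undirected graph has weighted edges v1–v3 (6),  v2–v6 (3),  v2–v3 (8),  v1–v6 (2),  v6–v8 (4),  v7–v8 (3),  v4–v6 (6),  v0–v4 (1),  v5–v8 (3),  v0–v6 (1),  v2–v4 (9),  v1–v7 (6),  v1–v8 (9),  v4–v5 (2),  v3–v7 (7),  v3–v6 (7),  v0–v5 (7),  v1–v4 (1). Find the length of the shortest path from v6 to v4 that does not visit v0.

Comparing a few candidate routes:
v6 -> v4: 6
v6 -> v2 -> v4: 3 + 9 = 12
v6 -> v8 -> v5 -> v4: 4 + 3 + 2 = 9
v6 -> v3 -> v1 -> v4: 7 + 6 + 1 = 14
v6 -> v1 -> v4: 2 + 1 = 3
Shortest: 3.

3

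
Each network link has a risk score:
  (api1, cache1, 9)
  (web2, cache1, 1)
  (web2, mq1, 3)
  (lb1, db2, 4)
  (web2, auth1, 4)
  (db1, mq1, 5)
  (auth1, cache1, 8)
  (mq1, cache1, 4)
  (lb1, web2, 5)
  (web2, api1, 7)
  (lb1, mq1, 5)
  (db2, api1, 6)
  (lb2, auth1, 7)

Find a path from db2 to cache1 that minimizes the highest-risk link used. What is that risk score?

5

Comparing a few candidate routes:
db2 -> lb1 -> mq1 -> web2 -> cache1: max(4, 5, 3, 1) = 5
db2 -> lb1 -> web2 -> cache1: max(4, 5, 1) = 5
db2 -> lb1 -> mq1 -> cache1: max(4, 5, 4) = 5
Smallest bottleneck: 5.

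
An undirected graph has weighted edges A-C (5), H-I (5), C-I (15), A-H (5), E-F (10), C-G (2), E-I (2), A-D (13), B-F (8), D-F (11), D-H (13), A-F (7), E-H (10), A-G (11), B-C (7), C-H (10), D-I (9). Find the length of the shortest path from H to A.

Some routes from H to A:
H-A: 5
H-C-A: 10 + 5 = 15
H-I-E-F-A: 5 + 2 + 10 + 7 = 24
H-C-G-A: 10 + 2 + 11 = 23
H-I-C-A: 5 + 15 + 5 = 25
The minimum is 5.

5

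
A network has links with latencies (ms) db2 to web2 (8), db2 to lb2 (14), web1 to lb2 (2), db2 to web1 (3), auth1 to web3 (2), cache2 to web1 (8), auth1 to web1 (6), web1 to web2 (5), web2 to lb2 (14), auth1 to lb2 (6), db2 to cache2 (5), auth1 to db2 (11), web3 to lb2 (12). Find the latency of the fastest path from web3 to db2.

11

A few of the web3→db2 routes:
web3-auth1-db2: 2 + 11 = 13
web3-auth1-web1-db2: 2 + 6 + 3 = 11
web3-auth1-lb2-web1-db2: 2 + 6 + 2 + 3 = 13
The minimum is 11 ms.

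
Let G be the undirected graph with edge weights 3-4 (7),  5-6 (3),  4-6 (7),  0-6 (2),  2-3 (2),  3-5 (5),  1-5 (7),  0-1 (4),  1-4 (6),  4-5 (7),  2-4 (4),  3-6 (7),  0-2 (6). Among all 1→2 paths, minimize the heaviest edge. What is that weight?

A few of the 1→2 routes:
1→0→6→5→3→2: max(4, 2, 3, 5, 2) = 5
1→4→2: max(6, 4) = 6
1→0→2: max(4, 6) = 6
1→0→6→4→5→3→2: max(4, 2, 7, 7, 5, 2) = 7
The minimum achievable maximum is 5.

5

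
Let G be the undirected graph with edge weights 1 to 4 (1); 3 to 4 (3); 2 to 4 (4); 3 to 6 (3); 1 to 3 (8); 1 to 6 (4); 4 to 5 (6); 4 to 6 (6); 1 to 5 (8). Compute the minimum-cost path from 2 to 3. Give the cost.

7

Comparing a few candidate routes:
2 - 4 - 1 - 6 - 3: 4 + 1 + 4 + 3 = 12
2 - 4 - 6 - 3: 4 + 6 + 3 = 13
2 - 4 - 1 - 3: 4 + 1 + 8 = 13
2 - 4 - 3: 4 + 3 = 7
The minimum is 7.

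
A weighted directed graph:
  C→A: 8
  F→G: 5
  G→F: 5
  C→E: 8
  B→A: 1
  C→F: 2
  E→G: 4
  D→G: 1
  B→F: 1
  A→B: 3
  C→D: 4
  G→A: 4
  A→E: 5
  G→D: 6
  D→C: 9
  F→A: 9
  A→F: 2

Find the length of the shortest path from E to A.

Some routes from E to A:
E-G-D-C-A: 4 + 6 + 9 + 8 = 27
E-G-F-A: 4 + 5 + 9 = 18
E-G-A: 4 + 4 = 8
The minimum is 8.

8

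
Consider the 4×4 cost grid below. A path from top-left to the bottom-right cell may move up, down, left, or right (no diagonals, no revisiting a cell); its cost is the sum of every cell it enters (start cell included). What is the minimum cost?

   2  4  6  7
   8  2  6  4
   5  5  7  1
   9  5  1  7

26

One optimal route is [0,0]→[0,1]→[1,1]→[1,2]→[1,3]→[2,3]→[3,3].
Its cost is 2 + 4 + 2 + 6 + 4 + 1 + 7 = 26.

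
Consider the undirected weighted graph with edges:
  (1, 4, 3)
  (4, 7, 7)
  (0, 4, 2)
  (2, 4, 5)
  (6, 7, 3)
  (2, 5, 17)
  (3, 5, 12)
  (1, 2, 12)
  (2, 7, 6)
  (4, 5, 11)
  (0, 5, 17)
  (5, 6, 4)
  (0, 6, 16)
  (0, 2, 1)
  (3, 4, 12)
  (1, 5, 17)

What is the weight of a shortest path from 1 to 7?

Some routes from 1 to 7:
1→4→2→7: 3 + 5 + 6 = 14
1→4→7: 3 + 7 = 10
1→4→0→2→7: 3 + 2 + 1 + 6 = 12
1→2→7: 12 + 6 = 18
The minimum is 10.

10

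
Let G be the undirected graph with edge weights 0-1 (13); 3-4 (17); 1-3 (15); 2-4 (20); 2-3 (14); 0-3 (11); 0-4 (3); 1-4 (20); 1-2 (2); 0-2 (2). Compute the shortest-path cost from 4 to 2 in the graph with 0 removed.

20

Some routes from 4 to 2 avoiding 0:
4 - 1 - 2: 20 + 2 = 22
4 - 2: 20
4 - 3 - 2: 17 + 14 = 31
The minimum is 20.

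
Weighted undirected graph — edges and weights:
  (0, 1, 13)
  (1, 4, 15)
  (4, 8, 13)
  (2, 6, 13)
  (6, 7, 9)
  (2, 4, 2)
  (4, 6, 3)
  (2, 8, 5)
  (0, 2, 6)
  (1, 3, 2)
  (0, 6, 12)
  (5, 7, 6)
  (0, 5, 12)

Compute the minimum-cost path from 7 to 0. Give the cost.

18

A few of the 7→0 routes:
7 - 5 - 0: 6 + 12 = 18
7 - 6 - 0: 9 + 12 = 21
7 - 6 - 2 - 0: 9 + 13 + 6 = 28
7 - 6 - 4 - 2 - 0: 9 + 3 + 2 + 6 = 20
Best route has total 18.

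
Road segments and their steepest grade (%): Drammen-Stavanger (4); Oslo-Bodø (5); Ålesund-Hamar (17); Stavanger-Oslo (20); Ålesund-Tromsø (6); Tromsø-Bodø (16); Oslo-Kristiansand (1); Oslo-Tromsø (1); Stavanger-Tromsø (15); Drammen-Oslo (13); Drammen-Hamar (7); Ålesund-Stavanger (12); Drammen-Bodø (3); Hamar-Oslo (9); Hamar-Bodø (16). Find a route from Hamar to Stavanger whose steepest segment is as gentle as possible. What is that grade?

7

Comparing a few candidate routes:
Hamar→Oslo→Tromsø→Ålesund→Stavanger: max(9, 1, 6, 12) = 12
Hamar→Drammen→Stavanger: max(7, 4) = 7
Hamar→Oslo→Bodø→Drammen→Stavanger: max(9, 5, 3, 4) = 9
The minimum achievable maximum is 7%.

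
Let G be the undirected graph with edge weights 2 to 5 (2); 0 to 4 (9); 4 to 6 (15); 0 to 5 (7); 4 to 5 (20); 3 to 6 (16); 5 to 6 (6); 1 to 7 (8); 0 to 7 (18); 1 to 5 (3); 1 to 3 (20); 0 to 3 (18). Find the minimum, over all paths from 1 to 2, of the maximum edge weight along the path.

Comparing a few candidate routes:
1 - 5 - 2: max(3, 2) = 3
1 - 7 - 0 - 5 - 2: max(8, 18, 7, 2) = 18
1 - 7 - 0 - 4 - 6 - 5 - 2: max(8, 18, 9, 15, 6, 2) = 18
Smallest bottleneck: 3.

3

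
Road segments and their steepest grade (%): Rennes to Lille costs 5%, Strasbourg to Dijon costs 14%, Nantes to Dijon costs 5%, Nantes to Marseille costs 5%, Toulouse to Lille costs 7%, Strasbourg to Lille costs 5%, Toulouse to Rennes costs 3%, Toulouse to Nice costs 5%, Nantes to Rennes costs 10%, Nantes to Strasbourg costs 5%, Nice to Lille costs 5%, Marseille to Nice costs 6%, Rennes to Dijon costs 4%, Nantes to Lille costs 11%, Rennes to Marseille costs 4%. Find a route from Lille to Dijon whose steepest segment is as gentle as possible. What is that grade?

Some routes from Lille to Dijon:
Lille→Strasbourg→Nantes→Dijon: max(5, 5, 5) = 5
Lille→Nice→Toulouse→Rennes→Marseille→Nantes→Dijon: max(5, 5, 3, 4, 5, 5) = 5
Lille→Nice→Toulouse→Rennes→Dijon: max(5, 5, 3, 4) = 5
Lille→Strasbourg→Nantes→Marseille→Rennes→Dijon: max(5, 5, 5, 4, 4) = 5
Smallest bottleneck: 5%.

5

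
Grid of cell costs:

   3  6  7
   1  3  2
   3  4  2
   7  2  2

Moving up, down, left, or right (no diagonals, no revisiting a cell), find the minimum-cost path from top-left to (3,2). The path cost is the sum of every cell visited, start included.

One optimal route is [0,0] [1,0] [1,1] [1,2] [2,2] [3,2].
Its cost is 3 + 1 + 3 + 2 + 2 + 2 = 13.

13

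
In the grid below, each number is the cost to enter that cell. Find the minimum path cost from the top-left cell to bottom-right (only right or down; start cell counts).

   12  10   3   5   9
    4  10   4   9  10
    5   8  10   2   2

42

One optimal route is r0c0 → r0c1 → r0c2 → r1c2 → r1c3 → r2c3 → r2c4.
Its cost is 12 + 10 + 3 + 4 + 9 + 2 + 2 = 42.
For comparison, the top-then-right route costs 51.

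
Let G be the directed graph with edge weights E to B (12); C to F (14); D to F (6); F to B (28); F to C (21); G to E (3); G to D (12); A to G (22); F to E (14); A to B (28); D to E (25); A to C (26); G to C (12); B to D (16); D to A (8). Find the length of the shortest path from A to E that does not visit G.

54

Routes from A to E avoiding G:
A -> C -> F -> E: 26 + 14 + 14 = 54
A -> B -> D -> E: 28 + 16 + 25 = 69
A -> B -> D -> F -> E: 28 + 16 + 6 + 14 = 64
A -> C -> F -> B -> D -> E: 26 + 14 + 28 + 16 + 25 = 109
Shortest: 54.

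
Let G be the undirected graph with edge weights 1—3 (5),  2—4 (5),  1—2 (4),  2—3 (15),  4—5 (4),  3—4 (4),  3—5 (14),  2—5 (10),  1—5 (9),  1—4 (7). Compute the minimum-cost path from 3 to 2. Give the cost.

9

Some routes from 3 to 2:
3→4→1→2: 4 + 7 + 4 = 15
3→2: 15
3→4→2: 4 + 5 = 9
3→4→5→2: 4 + 4 + 10 = 18
3→1→4→2: 5 + 7 + 5 = 17
3→1→2: 5 + 4 = 9
Best route has total 9.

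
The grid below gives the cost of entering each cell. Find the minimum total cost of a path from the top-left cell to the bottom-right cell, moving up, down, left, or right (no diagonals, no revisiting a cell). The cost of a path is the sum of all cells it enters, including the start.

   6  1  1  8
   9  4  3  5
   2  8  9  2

18

Path r0c0 -> r0c1 -> r0c2 -> r1c2 -> r1c3 -> r2c3: 6 + 1 + 1 + 3 + 5 + 2 = 18.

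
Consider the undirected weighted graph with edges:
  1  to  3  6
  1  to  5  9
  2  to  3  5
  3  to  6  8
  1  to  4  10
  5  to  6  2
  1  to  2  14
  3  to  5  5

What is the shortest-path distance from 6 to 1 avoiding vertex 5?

14

Paths from 6 to 1 avoiding 5:
6 - 3 - 1: 8 + 6 = 14
6 - 3 - 2 - 1: 8 + 5 + 14 = 27
Best route has total 14.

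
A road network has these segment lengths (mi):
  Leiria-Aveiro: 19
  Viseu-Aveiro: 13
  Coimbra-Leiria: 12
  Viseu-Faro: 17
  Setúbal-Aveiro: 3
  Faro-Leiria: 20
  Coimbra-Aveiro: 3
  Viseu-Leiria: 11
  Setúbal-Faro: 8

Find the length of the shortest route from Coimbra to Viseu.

Checking several routes:
Coimbra → Aveiro → Setúbal → Faro → Viseu: 3 + 3 + 8 + 17 = 31
Coimbra → Aveiro → Setúbal → Faro → Leiria → Viseu: 3 + 3 + 8 + 20 + 11 = 45
Coimbra → Leiria → Aveiro → Viseu: 12 + 19 + 13 = 44
Coimbra → Aveiro → Viseu: 3 + 13 = 16
Coimbra → Leiria → Viseu: 12 + 11 = 23
Coimbra → Aveiro → Leiria → Viseu: 3 + 19 + 11 = 33
Shortest: 16 mi.

16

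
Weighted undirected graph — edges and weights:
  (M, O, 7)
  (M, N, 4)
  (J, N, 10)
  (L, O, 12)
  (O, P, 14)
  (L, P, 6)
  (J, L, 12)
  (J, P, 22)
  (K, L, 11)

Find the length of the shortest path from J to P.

Routes from J to P:
J→P: 22
J→N→M→O→L→P: 10 + 4 + 7 + 12 + 6 = 39
J→L→O→P: 12 + 12 + 14 = 38
J→L→P: 12 + 6 = 18
J→N→M→O→P: 10 + 4 + 7 + 14 = 35
Shortest: 18.

18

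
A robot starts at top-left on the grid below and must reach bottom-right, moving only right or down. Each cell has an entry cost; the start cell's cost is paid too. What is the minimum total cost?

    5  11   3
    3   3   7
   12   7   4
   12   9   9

Take [0,0] → [1,0] → [1,1] → [1,2] → [2,2] → [3,2] for a total of 5 + 3 + 3 + 7 + 4 + 9 = 31.

31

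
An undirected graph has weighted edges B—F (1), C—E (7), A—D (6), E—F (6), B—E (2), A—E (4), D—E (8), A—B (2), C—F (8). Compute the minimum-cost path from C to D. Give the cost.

Comparing a few candidate routes:
C -> F -> B -> E -> D: 8 + 1 + 2 + 8 = 19
C -> E -> B -> A -> D: 7 + 2 + 2 + 6 = 17
C -> E -> A -> D: 7 + 4 + 6 = 17
C -> F -> B -> A -> D: 8 + 1 + 2 + 6 = 17
C -> F -> B -> E -> A -> D: 8 + 1 + 2 + 4 + 6 = 21
C -> E -> D: 7 + 8 = 15
Shortest: 15.

15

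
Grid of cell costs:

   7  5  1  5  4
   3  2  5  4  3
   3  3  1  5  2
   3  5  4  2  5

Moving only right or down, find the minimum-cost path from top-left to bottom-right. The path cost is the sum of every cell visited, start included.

One optimal route is (0,0)→(1,0)→(1,1)→(2,1)→(2,2)→(3,2)→(3,3)→(3,4).
Its cost is 7 + 3 + 2 + 3 + 1 + 4 + 2 + 5 = 27.
(Top row then right column would cost 32.)

27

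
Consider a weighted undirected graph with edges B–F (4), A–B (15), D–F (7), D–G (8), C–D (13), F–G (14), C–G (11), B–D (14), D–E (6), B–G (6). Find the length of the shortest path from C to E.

Routes from C to E:
C→G→F→B→D→E: 11 + 14 + 4 + 14 + 6 = 49
C→G→B→D→E: 11 + 6 + 14 + 6 = 37
C→G→B→F→D→E: 11 + 6 + 4 + 7 + 6 = 34
C→G→D→E: 11 + 8 + 6 = 25
C→D→E: 13 + 6 = 19
C→G→F→D→E: 11 + 14 + 7 + 6 = 38
The minimum is 19.

19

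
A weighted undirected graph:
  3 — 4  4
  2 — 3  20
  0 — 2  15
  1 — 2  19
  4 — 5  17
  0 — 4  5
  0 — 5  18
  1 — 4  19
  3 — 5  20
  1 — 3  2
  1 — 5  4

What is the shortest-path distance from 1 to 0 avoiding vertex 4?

Paths from 1 to 0 avoiding 4:
1 → 5 → 3 → 2 → 0: 4 + 20 + 20 + 15 = 59
1 → 2 → 3 → 5 → 0: 19 + 20 + 20 + 18 = 77
1 → 3 → 5 → 0: 2 + 20 + 18 = 40
1 → 3 → 2 → 0: 2 + 20 + 15 = 37
1 → 5 → 0: 4 + 18 = 22
1 → 2 → 0: 19 + 15 = 34
The minimum is 22.

22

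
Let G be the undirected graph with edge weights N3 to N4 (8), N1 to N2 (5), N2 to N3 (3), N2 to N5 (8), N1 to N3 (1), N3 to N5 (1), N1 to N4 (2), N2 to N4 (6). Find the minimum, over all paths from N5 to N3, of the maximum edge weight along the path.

1

Checking several routes:
N5-N2-N4-N3: max(8, 6, 8) = 8
N5-N3: max(1) = 1
N5-N2-N1-N4-N3: max(8, 5, 2, 8) = 8
N5-N2-N1-N3: max(8, 5, 1) = 8
The minimum achievable maximum is 1.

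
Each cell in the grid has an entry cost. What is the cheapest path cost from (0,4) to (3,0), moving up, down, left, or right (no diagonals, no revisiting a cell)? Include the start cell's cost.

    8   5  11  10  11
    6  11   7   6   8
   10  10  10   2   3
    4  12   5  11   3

55

One optimal route is r0c4 → r1c4 → r2c4 → r2c3 → r2c2 → r3c2 → r3c1 → r3c0.
Its cost is 11 + 8 + 3 + 2 + 10 + 5 + 12 + 4 = 55.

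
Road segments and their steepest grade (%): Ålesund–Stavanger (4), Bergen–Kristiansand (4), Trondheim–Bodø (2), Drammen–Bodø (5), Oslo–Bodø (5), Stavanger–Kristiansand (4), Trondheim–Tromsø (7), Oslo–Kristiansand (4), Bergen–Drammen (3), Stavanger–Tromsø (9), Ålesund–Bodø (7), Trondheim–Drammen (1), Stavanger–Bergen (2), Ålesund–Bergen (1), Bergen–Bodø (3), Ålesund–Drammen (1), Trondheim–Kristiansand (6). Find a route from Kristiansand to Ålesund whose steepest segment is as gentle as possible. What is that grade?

4

Some routes from Kristiansand to Ålesund:
Kristiansand → Stavanger → Bergen → Drammen → Ålesund: max(4, 2, 3, 1) = 4
Kristiansand → Stavanger → Bergen → Ålesund: max(4, 2, 1) = 4
Kristiansand → Stavanger → Ålesund: max(4, 4) = 4
Kristiansand → Stavanger → Bergen → Bodø → Trondheim → Drammen → Ålesund: max(4, 2, 3, 2, 1, 1) = 4
Smallest bottleneck: 4%.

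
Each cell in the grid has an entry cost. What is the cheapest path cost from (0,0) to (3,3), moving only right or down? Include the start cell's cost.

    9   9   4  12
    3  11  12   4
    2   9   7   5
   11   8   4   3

37

Path r0c0 -> r1c0 -> r2c0 -> r2c1 -> r2c2 -> r3c2 -> r3c3: 9 + 3 + 2 + 9 + 7 + 4 + 3 = 37.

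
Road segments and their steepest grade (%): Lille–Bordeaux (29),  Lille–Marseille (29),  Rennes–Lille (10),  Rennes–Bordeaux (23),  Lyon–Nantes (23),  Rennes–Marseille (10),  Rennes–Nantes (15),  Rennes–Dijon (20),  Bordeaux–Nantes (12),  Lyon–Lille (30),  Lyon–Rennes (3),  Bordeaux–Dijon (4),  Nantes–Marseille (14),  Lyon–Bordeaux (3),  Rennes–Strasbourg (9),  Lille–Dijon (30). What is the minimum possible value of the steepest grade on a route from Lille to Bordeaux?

10

Checking several routes:
Lille → Rennes → Nantes → Bordeaux: max(10, 15, 12) = 15
Lille → Rennes → Lyon → Nantes → Bordeaux: max(10, 3, 23, 12) = 23
Lille → Rennes → Lyon → Bordeaux: max(10, 3, 3) = 10
Lille → Rennes → Dijon → Bordeaux: max(10, 20, 4) = 20
Lille → Rennes → Marseille → Nantes → Bordeaux: max(10, 10, 14, 12) = 14
The minimum achievable maximum is 10%.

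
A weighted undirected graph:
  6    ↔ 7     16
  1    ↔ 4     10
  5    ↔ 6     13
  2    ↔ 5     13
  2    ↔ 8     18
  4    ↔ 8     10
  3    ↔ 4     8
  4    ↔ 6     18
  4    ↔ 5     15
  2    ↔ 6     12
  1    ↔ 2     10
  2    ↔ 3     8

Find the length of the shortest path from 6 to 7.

Candidate routes:
6-7: 16
Shortest: 16.

16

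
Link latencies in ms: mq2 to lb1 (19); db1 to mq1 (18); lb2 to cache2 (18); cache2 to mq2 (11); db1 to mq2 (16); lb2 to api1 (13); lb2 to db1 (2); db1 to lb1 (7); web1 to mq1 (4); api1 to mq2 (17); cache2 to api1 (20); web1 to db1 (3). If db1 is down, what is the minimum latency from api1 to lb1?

Routes from api1 to lb1 avoiding db1:
api1-lb2-cache2-mq2-lb1: 13 + 18 + 11 + 19 = 61
api1-cache2-mq2-lb1: 20 + 11 + 19 = 50
api1-mq2-lb1: 17 + 19 = 36
The minimum is 36 ms.

36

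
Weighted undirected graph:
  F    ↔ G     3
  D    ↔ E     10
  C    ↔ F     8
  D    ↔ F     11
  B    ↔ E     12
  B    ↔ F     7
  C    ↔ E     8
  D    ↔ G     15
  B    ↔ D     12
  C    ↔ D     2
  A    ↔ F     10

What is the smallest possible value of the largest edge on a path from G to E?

Some routes from G to E:
G→F→D→C→E: max(3, 11, 2, 8) = 11
G→F→C→E: max(3, 8, 8) = 8
G→F→D→E: max(3, 11, 10) = 11
G→F→C→D→B→E: max(3, 8, 2, 12, 12) = 12
G→F→C→D→E: max(3, 8, 2, 10) = 10
G→F→B→E: max(3, 7, 12) = 12
The minimum achievable maximum is 8.

8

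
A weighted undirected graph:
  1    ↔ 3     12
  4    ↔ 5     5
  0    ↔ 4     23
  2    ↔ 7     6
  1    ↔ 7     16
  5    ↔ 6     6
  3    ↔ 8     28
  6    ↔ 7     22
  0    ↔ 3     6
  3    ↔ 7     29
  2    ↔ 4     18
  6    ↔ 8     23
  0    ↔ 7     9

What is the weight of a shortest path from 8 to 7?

A few of the 8→7 routes:
8 → 6 → 7: 23 + 22 = 45
8 → 3 → 0 → 7: 28 + 6 + 9 = 43
8 → 3 → 1 → 7: 28 + 12 + 16 = 56
Best route has total 43.

43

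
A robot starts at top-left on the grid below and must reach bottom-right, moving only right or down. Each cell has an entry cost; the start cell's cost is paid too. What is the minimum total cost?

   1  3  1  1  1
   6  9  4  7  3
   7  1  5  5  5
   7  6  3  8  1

16

Cheapest: [0,0]→[0,1]→[0,2]→[0,3]→[0,4]→[1,4]→[2,4]→[3,4]
  1 + 3 + 1 + 1 + 1 + 3 + 5 + 1 = 16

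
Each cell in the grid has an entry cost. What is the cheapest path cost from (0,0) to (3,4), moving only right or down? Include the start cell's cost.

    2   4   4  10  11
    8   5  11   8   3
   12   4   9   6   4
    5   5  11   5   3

One optimal route is [0,0]→[0,1]→[1,1]→[2,1]→[2,2]→[2,3]→[2,4]→[3,4].
Its cost is 2 + 4 + 5 + 4 + 9 + 6 + 4 + 3 = 37.

37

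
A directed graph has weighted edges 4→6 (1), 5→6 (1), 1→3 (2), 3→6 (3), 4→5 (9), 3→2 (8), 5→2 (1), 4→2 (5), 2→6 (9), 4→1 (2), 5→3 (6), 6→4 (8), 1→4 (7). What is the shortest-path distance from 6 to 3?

12

Paths from 6 to 3:
6 -> 4 -> 1 -> 3: 8 + 2 + 2 = 12
6 -> 4 -> 5 -> 3: 8 + 9 + 6 = 23
The minimum is 12.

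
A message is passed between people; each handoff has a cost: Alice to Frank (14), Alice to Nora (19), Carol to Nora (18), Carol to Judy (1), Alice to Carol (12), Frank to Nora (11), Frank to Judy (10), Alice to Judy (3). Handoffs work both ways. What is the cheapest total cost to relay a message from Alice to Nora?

19

Some routes from Alice to Nora:
Alice - Frank - Nora: 14 + 11 = 25
Alice - Nora: 19
Alice - Judy - Frank - Nora: 3 + 10 + 11 = 24
Alice - Judy - Carol - Nora: 3 + 1 + 18 = 22
Best route has total 19.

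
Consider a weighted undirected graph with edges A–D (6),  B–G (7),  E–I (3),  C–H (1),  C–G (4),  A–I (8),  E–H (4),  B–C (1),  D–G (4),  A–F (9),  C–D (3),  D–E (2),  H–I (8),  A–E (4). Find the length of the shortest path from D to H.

Comparing a few candidate routes:
D -> E -> H: 2 + 4 = 6
D -> G -> C -> H: 4 + 4 + 1 = 9
D -> C -> H: 3 + 1 = 4
D -> G -> B -> C -> H: 4 + 7 + 1 + 1 = 13
D -> E -> I -> H: 2 + 3 + 8 = 13
D -> A -> E -> H: 6 + 4 + 4 = 14
Shortest: 4.

4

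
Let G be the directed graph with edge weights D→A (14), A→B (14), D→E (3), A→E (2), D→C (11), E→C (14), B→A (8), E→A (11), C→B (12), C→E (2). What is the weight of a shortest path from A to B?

14

Paths from A to B:
A-B: 14
A-E-C-B: 2 + 14 + 12 = 28
The minimum is 14.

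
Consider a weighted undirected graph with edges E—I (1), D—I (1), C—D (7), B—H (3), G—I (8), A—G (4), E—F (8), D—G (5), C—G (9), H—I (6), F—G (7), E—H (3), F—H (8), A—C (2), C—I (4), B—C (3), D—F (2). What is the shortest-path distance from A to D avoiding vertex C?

Checking several routes:
A - G - F - D: 4 + 7 + 2 = 13
A - G - I - D: 4 + 8 + 1 = 13
A - G - D: 4 + 5 = 9
The minimum is 9.

9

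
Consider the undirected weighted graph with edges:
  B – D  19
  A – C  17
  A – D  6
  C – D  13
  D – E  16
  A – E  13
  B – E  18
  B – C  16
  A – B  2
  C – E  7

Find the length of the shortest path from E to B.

Some routes from E to B:
E-C-B: 7 + 16 = 23
E-A-B: 13 + 2 = 15
E-B: 18
Best route has total 15.

15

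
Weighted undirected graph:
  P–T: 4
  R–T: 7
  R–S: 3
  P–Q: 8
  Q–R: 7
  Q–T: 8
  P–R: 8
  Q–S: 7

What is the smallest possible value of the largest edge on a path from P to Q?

A few of the P→Q routes:
P → R → T → Q: max(8, 7, 8) = 8
P → R → S → Q: max(8, 3, 7) = 8
P → T → R → Q: max(4, 7, 7) = 7
P → R → Q: max(8, 7) = 8
P → T → R → S → Q: max(4, 7, 3, 7) = 7
The minimum achievable maximum is 7.

7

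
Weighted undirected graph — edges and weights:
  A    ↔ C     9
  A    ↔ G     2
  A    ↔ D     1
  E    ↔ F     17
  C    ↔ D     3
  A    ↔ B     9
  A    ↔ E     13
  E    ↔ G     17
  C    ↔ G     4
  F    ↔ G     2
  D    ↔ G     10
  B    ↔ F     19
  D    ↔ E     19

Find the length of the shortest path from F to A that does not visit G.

Candidate routes:
F-E-D-A: 17 + 19 + 1 = 37
F-E-A: 17 + 13 = 30
F-E-D-C-A: 17 + 19 + 3 + 9 = 48
F-B-A: 19 + 9 = 28
Best route has total 28.

28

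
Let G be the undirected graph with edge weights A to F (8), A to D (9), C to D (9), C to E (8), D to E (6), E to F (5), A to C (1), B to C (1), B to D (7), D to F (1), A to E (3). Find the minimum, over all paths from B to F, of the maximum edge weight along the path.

5

Checking several routes:
B→D→E→F: max(7, 6, 5) = 7
B→D→F: max(7, 1) = 7
B→C→A→E→D→F: max(1, 1, 3, 6, 1) = 6
B→C→A→E→F: max(1, 1, 3, 5) = 5
Best route has worst link 5.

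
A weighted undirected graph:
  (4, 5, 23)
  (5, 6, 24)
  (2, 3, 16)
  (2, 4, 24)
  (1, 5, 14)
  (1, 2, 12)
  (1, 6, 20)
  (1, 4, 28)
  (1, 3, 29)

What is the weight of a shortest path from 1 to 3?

28

Checking several routes:
1-3: 29
1-2-3: 12 + 16 = 28
1-4-2-3: 28 + 24 + 16 = 68
Best route has total 28.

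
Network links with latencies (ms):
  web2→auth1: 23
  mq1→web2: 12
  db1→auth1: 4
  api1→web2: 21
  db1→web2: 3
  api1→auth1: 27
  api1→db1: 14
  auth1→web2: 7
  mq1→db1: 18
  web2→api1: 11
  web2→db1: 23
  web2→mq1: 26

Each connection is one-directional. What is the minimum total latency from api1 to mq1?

43

Candidate routes:
api1→db1→auth1→web2→mq1: 14 + 4 + 7 + 26 = 51
api1→auth1→web2→mq1: 27 + 7 + 26 = 60
api1→web2→mq1: 21 + 26 = 47
api1→db1→web2→mq1: 14 + 3 + 26 = 43
Shortest: 43 ms.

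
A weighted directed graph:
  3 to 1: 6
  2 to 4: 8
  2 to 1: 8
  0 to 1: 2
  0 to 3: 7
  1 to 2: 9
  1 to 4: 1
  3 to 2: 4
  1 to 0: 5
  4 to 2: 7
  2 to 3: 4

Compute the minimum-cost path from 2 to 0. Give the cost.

13

Candidate routes:
2 -> 3 -> 1 -> 0: 4 + 6 + 5 = 15
2 -> 1 -> 0: 8 + 5 = 13
Shortest: 13.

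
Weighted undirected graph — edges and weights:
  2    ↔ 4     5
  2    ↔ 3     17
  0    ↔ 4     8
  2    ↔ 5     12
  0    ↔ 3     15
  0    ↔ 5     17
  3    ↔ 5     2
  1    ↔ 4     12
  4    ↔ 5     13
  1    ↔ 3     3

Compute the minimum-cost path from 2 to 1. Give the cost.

A few of the 2→1 routes:
2-3-1: 17 + 3 = 20
2-4-5-3-1: 5 + 13 + 2 + 3 = 23
2-4-1: 5 + 12 = 17
2-5-3-1: 12 + 2 + 3 = 17
Shortest: 17.

17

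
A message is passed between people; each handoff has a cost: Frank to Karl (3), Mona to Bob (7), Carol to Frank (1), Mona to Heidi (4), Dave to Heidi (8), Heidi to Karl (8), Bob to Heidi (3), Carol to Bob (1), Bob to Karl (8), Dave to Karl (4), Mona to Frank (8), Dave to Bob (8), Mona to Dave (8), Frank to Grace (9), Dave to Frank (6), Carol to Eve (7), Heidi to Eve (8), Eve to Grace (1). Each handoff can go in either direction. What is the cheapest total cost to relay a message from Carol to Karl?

4

Comparing a few candidate routes:
Carol→Bob→Dave→Karl: 1 + 8 + 4 = 13
Carol→Bob→Karl: 1 + 8 = 9
Carol→Frank→Dave→Karl: 1 + 6 + 4 = 11
Carol→Frank→Karl: 1 + 3 = 4
Carol→Bob→Heidi→Karl: 1 + 3 + 8 = 12
The minimum is 4.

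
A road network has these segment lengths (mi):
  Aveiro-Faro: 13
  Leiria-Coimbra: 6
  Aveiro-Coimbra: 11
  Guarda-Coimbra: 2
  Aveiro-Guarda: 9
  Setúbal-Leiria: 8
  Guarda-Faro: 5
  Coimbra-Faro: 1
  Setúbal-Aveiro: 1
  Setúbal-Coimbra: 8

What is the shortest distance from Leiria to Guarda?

Some routes from Leiria to Guarda:
Leiria -> Setúbal -> Coimbra -> Guarda: 8 + 8 + 2 = 18
Leiria -> Setúbal -> Aveiro -> Coimbra -> Guarda: 8 + 1 + 11 + 2 = 22
Leiria -> Setúbal -> Coimbra -> Faro -> Guarda: 8 + 8 + 1 + 5 = 22
Leiria -> Coimbra -> Guarda: 6 + 2 = 8
Leiria -> Coimbra -> Faro -> Guarda: 6 + 1 + 5 = 12
Leiria -> Setúbal -> Aveiro -> Guarda: 8 + 1 + 9 = 18
Best route has total 8 mi.

8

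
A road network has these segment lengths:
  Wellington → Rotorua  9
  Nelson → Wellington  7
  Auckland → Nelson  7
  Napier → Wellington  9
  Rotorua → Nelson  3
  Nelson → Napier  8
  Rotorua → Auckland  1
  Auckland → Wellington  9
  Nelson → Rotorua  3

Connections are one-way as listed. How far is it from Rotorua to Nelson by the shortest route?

Candidate routes:
Rotorua -> Auckland -> Nelson: 1 + 7 = 8
Rotorua -> Nelson: 3
Shortest: 3.

3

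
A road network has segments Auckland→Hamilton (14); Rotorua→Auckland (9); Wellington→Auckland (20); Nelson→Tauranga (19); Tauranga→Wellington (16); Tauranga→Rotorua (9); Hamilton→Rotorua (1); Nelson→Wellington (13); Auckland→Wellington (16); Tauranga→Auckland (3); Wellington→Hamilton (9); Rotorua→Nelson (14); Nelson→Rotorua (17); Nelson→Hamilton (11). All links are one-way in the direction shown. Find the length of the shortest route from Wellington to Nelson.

24

Candidate routes:
Wellington -> Hamilton -> Rotorua -> Nelson: 9 + 1 + 14 = 24
Wellington -> Auckland -> Hamilton -> Rotorua -> Nelson: 20 + 14 + 1 + 14 = 49
Shortest: 24 mi.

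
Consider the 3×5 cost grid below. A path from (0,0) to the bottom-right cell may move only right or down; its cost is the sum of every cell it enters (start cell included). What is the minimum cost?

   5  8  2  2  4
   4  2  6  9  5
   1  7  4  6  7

33

Path [0,0] [0,1] [0,2] [0,3] [0,4] [1,4] [2,4]: 5 + 8 + 2 + 2 + 4 + 5 + 7 = 33.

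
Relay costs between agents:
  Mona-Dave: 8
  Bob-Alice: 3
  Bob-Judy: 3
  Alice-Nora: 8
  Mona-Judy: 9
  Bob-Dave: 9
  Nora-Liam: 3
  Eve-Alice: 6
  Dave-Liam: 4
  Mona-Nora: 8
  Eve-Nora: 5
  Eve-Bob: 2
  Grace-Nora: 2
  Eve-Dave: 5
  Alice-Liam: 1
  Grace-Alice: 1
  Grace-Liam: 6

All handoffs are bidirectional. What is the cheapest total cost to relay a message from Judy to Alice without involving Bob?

20

Some routes from Judy to Alice avoiding Bob:
Judy-Mona-Nora-Grace-Alice: 9 + 8 + 2 + 1 = 20
Judy-Mona-Dave-Liam-Alice: 9 + 8 + 4 + 1 = 22
Judy-Mona-Nora-Liam-Alice: 9 + 8 + 3 + 1 = 21
Judy-Mona-Nora-Grace-Liam-Alice: 9 + 8 + 2 + 6 + 1 = 26
Judy-Mona-Nora-Alice: 9 + 8 + 8 = 25
Shortest: 20.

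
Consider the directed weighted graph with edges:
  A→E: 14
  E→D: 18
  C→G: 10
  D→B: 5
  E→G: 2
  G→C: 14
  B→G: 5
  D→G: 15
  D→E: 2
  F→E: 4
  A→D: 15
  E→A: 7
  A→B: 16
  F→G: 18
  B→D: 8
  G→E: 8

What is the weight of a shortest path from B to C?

Routes from B to C:
B -> D -> G -> C: 8 + 15 + 14 = 37
B -> G -> C: 5 + 14 = 19
B -> D -> E -> G -> C: 8 + 2 + 2 + 14 = 26
The minimum is 19.

19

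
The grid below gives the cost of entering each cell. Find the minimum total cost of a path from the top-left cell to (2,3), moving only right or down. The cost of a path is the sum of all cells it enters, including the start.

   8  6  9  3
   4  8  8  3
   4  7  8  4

33

One optimal route is [0,0] -> [0,1] -> [0,2] -> [0,3] -> [1,3] -> [2,3].
Its cost is 8 + 6 + 9 + 3 + 3 + 4 = 33.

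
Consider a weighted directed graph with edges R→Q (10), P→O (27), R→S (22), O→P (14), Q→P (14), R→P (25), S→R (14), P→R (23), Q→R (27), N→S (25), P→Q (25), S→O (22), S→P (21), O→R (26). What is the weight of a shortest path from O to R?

26

Candidate routes:
O - R: 26
O - P - R: 14 + 23 = 37
O - P - Q - R: 14 + 25 + 27 = 66
Shortest: 26.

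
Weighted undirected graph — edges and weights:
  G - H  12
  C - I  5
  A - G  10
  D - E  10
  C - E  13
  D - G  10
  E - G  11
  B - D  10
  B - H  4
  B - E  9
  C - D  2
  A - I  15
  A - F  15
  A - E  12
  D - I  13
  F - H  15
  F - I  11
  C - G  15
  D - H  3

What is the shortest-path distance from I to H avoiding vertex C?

Checking several routes:
I - D - H: 13 + 3 = 16
I - D - E - B - H: 13 + 10 + 9 + 4 = 36
I - D - G - H: 13 + 10 + 12 = 35
I - F - H: 11 + 15 = 26
I - D - B - H: 13 + 10 + 4 = 27
I - A - G - H: 15 + 10 + 12 = 37
Best route has total 16.

16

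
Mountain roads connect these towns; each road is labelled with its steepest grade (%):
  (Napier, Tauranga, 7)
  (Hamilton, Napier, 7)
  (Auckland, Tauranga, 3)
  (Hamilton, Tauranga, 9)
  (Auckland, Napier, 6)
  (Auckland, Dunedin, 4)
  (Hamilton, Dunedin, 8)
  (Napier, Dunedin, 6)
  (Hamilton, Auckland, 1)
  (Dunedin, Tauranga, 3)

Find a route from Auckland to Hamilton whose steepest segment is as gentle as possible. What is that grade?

1

Comparing a few candidate routes:
Auckland - Tauranga - Napier - Hamilton: max(3, 7, 7) = 7
Auckland - Dunedin - Tauranga - Napier - Hamilton: max(4, 3, 7, 7) = 7
Auckland - Hamilton: max(1) = 1
Auckland - Tauranga - Dunedin - Napier - Hamilton: max(3, 3, 6, 7) = 7
Auckland - Dunedin - Napier - Hamilton: max(4, 6, 7) = 7
Smallest bottleneck: 1%.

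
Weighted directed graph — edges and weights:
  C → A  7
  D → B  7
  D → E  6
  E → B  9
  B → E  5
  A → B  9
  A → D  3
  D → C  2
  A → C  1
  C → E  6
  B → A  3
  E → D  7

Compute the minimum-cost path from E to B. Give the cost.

9

Paths from E to B:
E - D - C - A - B: 7 + 2 + 7 + 9 = 25
E - D - B: 7 + 7 = 14
E - B: 9
The minimum is 9.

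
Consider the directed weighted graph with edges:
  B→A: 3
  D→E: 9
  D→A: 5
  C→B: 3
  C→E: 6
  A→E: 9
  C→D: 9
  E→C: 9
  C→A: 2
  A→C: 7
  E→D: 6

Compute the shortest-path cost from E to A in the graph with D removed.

Candidate routes:
E - C - B - A: 9 + 3 + 3 = 15
E - C - A: 9 + 2 = 11
The minimum is 11.

11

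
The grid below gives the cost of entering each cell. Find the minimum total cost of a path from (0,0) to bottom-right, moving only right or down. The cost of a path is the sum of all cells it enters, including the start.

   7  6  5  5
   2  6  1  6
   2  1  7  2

21

Path [0,0] [1,0] [2,0] [2,1] [2,2] [2,3]: 7 + 2 + 2 + 1 + 7 + 2 = 21.
For comparison, the top-then-right route costs 31.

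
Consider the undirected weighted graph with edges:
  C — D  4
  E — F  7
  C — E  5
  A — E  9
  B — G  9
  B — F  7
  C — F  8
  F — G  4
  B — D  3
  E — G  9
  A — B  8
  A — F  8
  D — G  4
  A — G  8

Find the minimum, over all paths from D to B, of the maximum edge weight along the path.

Comparing a few candidate routes:
D→B: max(3) = 3
D→C→E→F→B: max(4, 5, 7, 7) = 7
D→G→F→B: max(4, 4, 7) = 7
Best route has worst link 3.

3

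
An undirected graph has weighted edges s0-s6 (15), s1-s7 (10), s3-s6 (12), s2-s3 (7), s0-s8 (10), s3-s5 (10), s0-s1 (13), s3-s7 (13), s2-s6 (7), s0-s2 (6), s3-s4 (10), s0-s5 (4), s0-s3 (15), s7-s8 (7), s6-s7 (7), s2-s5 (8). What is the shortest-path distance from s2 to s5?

Comparing a few candidate routes:
s2 -> s5: 8
s2 -> s0 -> s5: 6 + 4 = 10
s2 -> s3 -> s5: 7 + 10 = 17
The minimum is 8.

8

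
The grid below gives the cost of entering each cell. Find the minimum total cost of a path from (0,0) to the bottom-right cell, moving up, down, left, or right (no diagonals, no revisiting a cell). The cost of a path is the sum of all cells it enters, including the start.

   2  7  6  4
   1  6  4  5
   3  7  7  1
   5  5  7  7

26

One optimal route is r0c0 → r1c0 → r1c1 → r1c2 → r1c3 → r2c3 → r3c3.
Its cost is 2 + 1 + 6 + 4 + 5 + 1 + 7 = 26.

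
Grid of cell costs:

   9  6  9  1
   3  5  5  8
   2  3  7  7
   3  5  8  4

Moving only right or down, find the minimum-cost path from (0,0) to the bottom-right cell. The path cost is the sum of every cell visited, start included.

34

Best path: r0c0 r1c0 r2c0 r2c1 r3c1 r3c2 r3c3
Cost: 9 + 3 + 2 + 3 + 5 + 8 + 4 = 34
(Top row then right column would cost 44.)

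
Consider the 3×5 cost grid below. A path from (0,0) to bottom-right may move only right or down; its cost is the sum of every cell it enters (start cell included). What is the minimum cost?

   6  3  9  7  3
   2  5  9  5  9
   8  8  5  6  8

40

Take (0,0) -> (1,0) -> (1,1) -> (2,1) -> (2,2) -> (2,3) -> (2,4) for a total of 6 + 2 + 5 + 8 + 5 + 6 + 8 = 40.
(Top row then right column would cost 45.)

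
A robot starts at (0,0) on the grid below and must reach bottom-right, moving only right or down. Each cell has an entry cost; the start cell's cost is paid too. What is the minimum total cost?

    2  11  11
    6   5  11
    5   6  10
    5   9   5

32

Cheapest: r0c0 → r1c0 → r2c0 → r3c0 → r3c1 → r3c2
  2 + 6 + 5 + 5 + 9 + 5 = 32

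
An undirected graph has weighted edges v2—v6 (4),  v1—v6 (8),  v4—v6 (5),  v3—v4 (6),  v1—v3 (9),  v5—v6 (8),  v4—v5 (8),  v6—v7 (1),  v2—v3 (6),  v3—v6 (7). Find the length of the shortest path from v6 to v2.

4

Paths from v6 to v2:
v6-v4-v3-v2: 5 + 6 + 6 = 17
v6-v5-v4-v3-v2: 8 + 8 + 6 + 6 = 28
v6-v2: 4
v6-v3-v2: 7 + 6 = 13
v6-v1-v3-v2: 8 + 9 + 6 = 23
The minimum is 4.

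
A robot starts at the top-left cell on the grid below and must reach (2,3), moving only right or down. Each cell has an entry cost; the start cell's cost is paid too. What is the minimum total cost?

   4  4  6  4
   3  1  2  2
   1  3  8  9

One optimal route is (0,0) (1,0) (1,1) (1,2) (1,3) (2,3).
Its cost is 4 + 3 + 1 + 2 + 2 + 9 = 21.
(Top row then right column would cost 29.)

21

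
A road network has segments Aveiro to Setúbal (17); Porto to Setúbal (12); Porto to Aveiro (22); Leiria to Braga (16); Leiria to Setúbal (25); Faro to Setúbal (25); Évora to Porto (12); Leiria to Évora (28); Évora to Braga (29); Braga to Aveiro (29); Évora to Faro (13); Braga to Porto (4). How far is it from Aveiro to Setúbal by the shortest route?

17

Comparing a few candidate routes:
Aveiro -> Braga -> Porto -> Setúbal: 29 + 4 + 12 = 45
Aveiro -> Setúbal: 17
Aveiro -> Porto -> Setúbal: 22 + 12 = 34
The minimum is 17 mi.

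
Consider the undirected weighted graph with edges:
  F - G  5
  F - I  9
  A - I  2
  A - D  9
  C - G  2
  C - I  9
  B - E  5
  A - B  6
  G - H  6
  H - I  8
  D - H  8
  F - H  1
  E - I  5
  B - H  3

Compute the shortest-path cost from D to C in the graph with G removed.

20

Comparing a few candidate routes:
D -> H -> F -> I -> C: 8 + 1 + 9 + 9 = 27
D -> H -> I -> C: 8 + 8 + 9 = 25
D -> H -> B -> A -> I -> C: 8 + 3 + 6 + 2 + 9 = 28
D -> H -> B -> E -> I -> C: 8 + 3 + 5 + 5 + 9 = 30
D -> A -> I -> C: 9 + 2 + 9 = 20
Shortest: 20.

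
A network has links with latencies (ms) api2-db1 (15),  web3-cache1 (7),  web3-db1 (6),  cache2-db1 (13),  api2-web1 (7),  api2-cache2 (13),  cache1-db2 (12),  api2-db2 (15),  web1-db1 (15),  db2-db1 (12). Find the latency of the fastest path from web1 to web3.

21

Checking several routes:
web1 - db1 - db2 - cache1 - web3: 15 + 12 + 12 + 7 = 46
web1 - api2 - cache2 - db1 - web3: 7 + 13 + 13 + 6 = 39
web1 - api2 - db2 - db1 - web3: 7 + 15 + 12 + 6 = 40
web1 - api2 - db2 - cache1 - web3: 7 + 15 + 12 + 7 = 41
web1 - api2 - db1 - web3: 7 + 15 + 6 = 28
web1 - db1 - web3: 15 + 6 = 21
Shortest: 21 ms.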